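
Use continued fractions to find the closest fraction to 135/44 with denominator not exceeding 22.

46/15

Expand x = 135/44 as a continued fraction with the Euclidean algorithm:
  135 = 3*44 + 3, so a_0 = 3.
  44 = 14*3 + 2, so a_1 = 14.
  3 = 1*2 + 1, so a_2 = 1.
  2 = 2*1 + 0, so a_3 = 2.
so x = [3; 14, 1, 2].
Convergents (p_i = a_i*p_{i-1} + p_{i-2}, q_i = a_i*q_{i-1} + q_{i-2} with p_{-2}=0, p_{-1}=1, q_{-2}=1, q_{-1}=0), until the denominator exceeds 22:
  i=0: a_0=3, p_0 = 3*1 + 0 = 3, q_0 = 3*0 + 1 = 1.
  i=1: a_1=14, p_1 = 14*3 + 1 = 43, q_1 = 14*1 + 0 = 14.
  i=2: a_2=1, p_2 = 1*43 + 3 = 46, q_2 = 1*14 + 1 = 15.
  i=3: a_3=2, p_3 = 2*46 + 43 = 135, q_3 = 2*15 + 14 = 44.
q_3 = 44 > 22, so the last convergent with denominator <= 22 is p_2/q_2 = 46/15.
The closest fraction with denominator <= 22 is either p_2/q_2 or the intermediate fraction (k*p_2 + p_1)/(k*q_2 + q_1) with the largest k >= 1 whose denominator stays <= 22; these approach x as k grows, and every other convergent or intermediate fraction in range is farther away.
Largest k: floor((22 - q_1)/q_2) = floor((22 - 14)/15) = 0.
Since k = 0, no intermediate fraction beyond p_2/q_2 has denominator <= 22, so the convergent 46/15 is the closest (its error is |135*15 - 46*44|/(44*15) = 1/660).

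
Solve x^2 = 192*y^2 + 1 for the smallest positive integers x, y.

(x, y) = (97, 7)

First expand sqrt(192) as a continued fraction. With x_i = (sqrt(192) + m_i)/d_i and (m_0, d_0) = (0, 1): a_0 = floor(sqrt(192)) = 13, since 13^2 = 169 <= 192 < 196 = 14^2.
Iterate m_{i+1} = d_i*a_i - m_i, d_{i+1} = (192 - m_{i+1}^2)/d_i, a_{i+1} = floor((a_0 + m_{i+1})/d_{i+1}):
  m_1 = 1*13 - 0 = 13, d_1 = (192 - 13^2)/1 = 23/1 = 23, a_1 = floor((13 + 13)/23) = 1.
  m_2 = 23*1 - 13 = 10, d_2 = (192 - 10^2)/23 = 92/23 = 4, a_2 = floor((13 + 10)/4) = 5.
  m_3 = 4*5 - 10 = 10, d_3 = (192 - 10^2)/4 = 92/4 = 23, a_3 = floor((13 + 10)/23) = 1.
  m_4 = 23*1 - 10 = 13, d_4 = (192 - 13^2)/23 = 23/23 = 1, a_4 = floor((13 + 13)/1) = 26.
  m_5 = 1*26 - 13 = 13, d_5 = (192 - 13^2)/1 = 23/1 = 23: (m_5, d_5) = (m_1, d_1) = (13, 23), so from here the quotients repeat a_1, ..., a_4; the period length is 4.
So sqrt(192) = [13; (1, 5, 1, 26)] with period length k = 4.
k is even, so the fundamental solution of x^2 - 192y^2 = 1 is (p_{k-1}, q_{k-1}) = (p_3, q_3); compute convergents through index 3.
Convergents (p_i = a_i*p_{i-1} + p_{i-2}, q_i = a_i*q_{i-1} + q_{i-2} with p_{-2}=0, p_{-1}=1, q_{-2}=1, q_{-1}=0):
  i=0: a_0=13, p_0 = 13*1 + 0 = 13, q_0 = 13*0 + 1 = 1.
  i=1: a_1=1, p_1 = 1*13 + 1 = 14, q_1 = 1*1 + 0 = 1.
  i=2: a_2=5, p_2 = 5*14 + 13 = 83, q_2 = 5*1 + 1 = 6.
  i=3: a_3=1, p_3 = 1*83 + 14 = 97, q_3 = 1*6 + 1 = 7.
Check: 97^2 - 192*7^2 = 9409 - 9408 = 1, so (x, y) = (97, 7) solves the equation, and by the theorem it is the least positive solution.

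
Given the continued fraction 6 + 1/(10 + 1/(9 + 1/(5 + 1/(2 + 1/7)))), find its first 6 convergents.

Using the convergent recurrence p_i = a_i*p_{i-1} + p_{i-2}, q_i = a_i*q_{i-1} + q_{i-2} with p_{-2}=0, p_{-1}=1, q_{-2}=1, q_{-1}=0:
  i=0: a_0=6, p_0 = 6*1 + 0 = 6, q_0 = 6*0 + 1 = 1.
  i=1: a_1=10, p_1 = 10*6 + 1 = 61, q_1 = 10*1 + 0 = 10.
  i=2: a_2=9, p_2 = 9*61 + 6 = 555, q_2 = 9*10 + 1 = 91.
  i=3: a_3=5, p_3 = 5*555 + 61 = 2836, q_3 = 5*91 + 10 = 465.
  i=4: a_4=2, p_4 = 2*2836 + 555 = 6227, q_4 = 2*465 + 91 = 1021.
  i=5: a_5=7, p_5 = 7*6227 + 2836 = 46425, q_5 = 7*1021 + 465 = 7612.

6/1, 61/10, 555/91, 2836/465, 6227/1021, 46425/7612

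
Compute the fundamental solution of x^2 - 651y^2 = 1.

(x, y) = (1735, 68)

First expand sqrt(651) as a continued fraction. With x_i = (sqrt(651) + m_i)/d_i and (m_0, d_0) = (0, 1): a_0 = floor(sqrt(651)) = 25, since 25^2 = 625 <= 651 < 676 = 26^2.
Iterate m_{i+1} = d_i*a_i - m_i, d_{i+1} = (651 - m_{i+1}^2)/d_i, a_{i+1} = floor((a_0 + m_{i+1})/d_{i+1}):
  m_1 = 1*25 - 0 = 25, d_1 = (651 - 25^2)/1 = 26/1 = 26, a_1 = floor((25 + 25)/26) = 1.
  m_2 = 26*1 - 25 = 1, d_2 = (651 - 1^2)/26 = 650/26 = 25, a_2 = floor((25 + 1)/25) = 1.
  m_3 = 25*1 - 1 = 24, d_3 = (651 - 24^2)/25 = 75/25 = 3, a_3 = floor((25 + 24)/3) = 16.
  m_4 = 3*16 - 24 = 24, d_4 = (651 - 24^2)/3 = 75/3 = 25, a_4 = floor((25 + 24)/25) = 1.
  m_5 = 25*1 - 24 = 1, d_5 = (651 - 1^2)/25 = 650/25 = 26, a_5 = floor((25 + 1)/26) = 1.
  m_6 = 26*1 - 1 = 25, d_6 = (651 - 25^2)/26 = 26/26 = 1, a_6 = floor((25 + 25)/1) = 50.
  m_7 = 1*50 - 25 = 25, d_7 = (651 - 25^2)/1 = 26/1 = 26: (m_7, d_7) = (m_1, d_1) = (25, 26), so from here the quotients repeat a_1, ..., a_6; the period length is 6.
So sqrt(651) = [25; (1, 1, 16, 1, 1, 50)] with period length k = 6.
k is even, so the fundamental solution of x^2 - 651y^2 = 1 is (p_{k-1}, q_{k-1}) = (p_5, q_5); compute convergents through index 5.
Convergents (p_i = a_i*p_{i-1} + p_{i-2}, q_i = a_i*q_{i-1} + q_{i-2} with p_{-2}=0, p_{-1}=1, q_{-2}=1, q_{-1}=0):
  i=0: a_0=25, p_0 = 25*1 + 0 = 25, q_0 = 25*0 + 1 = 1.
  i=1: a_1=1, p_1 = 1*25 + 1 = 26, q_1 = 1*1 + 0 = 1.
  i=2: a_2=1, p_2 = 1*26 + 25 = 51, q_2 = 1*1 + 1 = 2.
  i=3: a_3=16, p_3 = 16*51 + 26 = 842, q_3 = 16*2 + 1 = 33.
  i=4: a_4=1, p_4 = 1*842 + 51 = 893, q_4 = 1*33 + 2 = 35.
  i=5: a_5=1, p_5 = 1*893 + 842 = 1735, q_5 = 1*35 + 33 = 68.
Check: 1735^2 - 651*68^2 = 3010225 - 3010224 = 1, so (x, y) = (1735, 68) solves the equation, and by the theorem it is the least positive solution.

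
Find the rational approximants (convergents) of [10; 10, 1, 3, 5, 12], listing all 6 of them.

10/1, 101/10, 111/11, 434/43, 2281/226, 27806/2755

Using the convergent recurrence p_i = a_i*p_{i-1} + p_{i-2}, q_i = a_i*q_{i-1} + q_{i-2} with p_{-2}=0, p_{-1}=1, q_{-2}=1, q_{-1}=0:
  i=0: a_0=10, p_0 = 10*1 + 0 = 10, q_0 = 10*0 + 1 = 1.
  i=1: a_1=10, p_1 = 10*10 + 1 = 101, q_1 = 10*1 + 0 = 10.
  i=2: a_2=1, p_2 = 1*101 + 10 = 111, q_2 = 1*10 + 1 = 11.
  i=3: a_3=3, p_3 = 3*111 + 101 = 434, q_3 = 3*11 + 10 = 43.
  i=4: a_4=5, p_4 = 5*434 + 111 = 2281, q_4 = 5*43 + 11 = 226.
  i=5: a_5=12, p_5 = 12*2281 + 434 = 27806, q_5 = 12*226 + 43 = 2755.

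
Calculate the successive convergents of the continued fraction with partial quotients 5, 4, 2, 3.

Using the convergent recurrence p_i = a_i*p_{i-1} + p_{i-2}, q_i = a_i*q_{i-1} + q_{i-2} with p_{-2}=0, p_{-1}=1, q_{-2}=1, q_{-1}=0:
  i=0: a_0=5, p_0 = 5*1 + 0 = 5, q_0 = 5*0 + 1 = 1.
  i=1: a_1=4, p_1 = 4*5 + 1 = 21, q_1 = 4*1 + 0 = 4.
  i=2: a_2=2, p_2 = 2*21 + 5 = 47, q_2 = 2*4 + 1 = 9.
  i=3: a_3=3, p_3 = 3*47 + 21 = 162, q_3 = 3*9 + 4 = 31.

5/1, 21/4, 47/9, 162/31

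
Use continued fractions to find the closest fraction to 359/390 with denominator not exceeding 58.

Expand x = 359/390 as a continued fraction with the Euclidean algorithm:
  359 = 0*390 + 359, so a_0 = 0.
  390 = 1*359 + 31, so a_1 = 1.
  359 = 11*31 + 18, so a_2 = 11.
  31 = 1*18 + 13, so a_3 = 1.
  18 = 1*13 + 5, so a_4 = 1.
  13 = 2*5 + 3, so a_5 = 2.
  5 = 1*3 + 2, so a_6 = 1.
  3 = 1*2 + 1, so a_7 = 1.
  2 = 2*1 + 0, so a_8 = 2.
so x = [0; 1, 11, 1, 1, 2, 1, 1, 2].
Convergents (p_i = a_i*p_{i-1} + p_{i-2}, q_i = a_i*q_{i-1} + q_{i-2} with p_{-2}=0, p_{-1}=1, q_{-2}=1, q_{-1}=0), until the denominator exceeds 58:
  i=0: a_0=0, p_0 = 0*1 + 0 = 0, q_0 = 0*0 + 1 = 1.
  i=1: a_1=1, p_1 = 1*0 + 1 = 1, q_1 = 1*1 + 0 = 1.
  i=2: a_2=11, p_2 = 11*1 + 0 = 11, q_2 = 11*1 + 1 = 12.
  i=3: a_3=1, p_3 = 1*11 + 1 = 12, q_3 = 1*12 + 1 = 13.
  i=4: a_4=1, p_4 = 1*12 + 11 = 23, q_4 = 1*13 + 12 = 25.
  i=5: a_5=2, p_5 = 2*23 + 12 = 58, q_5 = 2*25 + 13 = 63.
q_5 = 63 > 58, so the last convergent with denominator <= 58 is p_4/q_4 = 23/25.
The closest fraction with denominator <= 58 is either p_4/q_4 or the intermediate fraction (k*p_4 + p_3)/(k*q_4 + q_3) with the largest k >= 1 whose denominator stays <= 58; these approach x as k grows, and every other convergent or intermediate fraction in range is farther away.
Largest k: floor((58 - q_3)/q_4) = floor((58 - 13)/25) = 1.
That gives (1*23 + 12)/(1*25 + 13) = 35/38.
Compare the errors: |x - 23/25| = |359*25 - 23*390|/(390*25) = 5/9750, and |x - 35/38| = |359*38 - 35*390|/(390*38) = 8/14820.
Cross-multiplying, 5*14820 = 74100 < 78000 = 8*9750, so 5/9750 is smaller: the convergent 23/25 is closer to x than 35/38.

23/25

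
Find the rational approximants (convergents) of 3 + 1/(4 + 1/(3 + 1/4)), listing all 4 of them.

3/1, 13/4, 42/13, 181/56

Using the convergent recurrence p_i = a_i*p_{i-1} + p_{i-2}, q_i = a_i*q_{i-1} + q_{i-2} with p_{-2}=0, p_{-1}=1, q_{-2}=1, q_{-1}=0:
  i=0: a_0=3, p_0 = 3*1 + 0 = 3, q_0 = 3*0 + 1 = 1.
  i=1: a_1=4, p_1 = 4*3 + 1 = 13, q_1 = 4*1 + 0 = 4.
  i=2: a_2=3, p_2 = 3*13 + 3 = 42, q_2 = 3*4 + 1 = 13.
  i=3: a_3=4, p_3 = 4*42 + 13 = 181, q_3 = 4*13 + 4 = 56.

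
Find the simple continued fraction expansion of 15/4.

Run the Euclidean algorithm on 15 and 4; the successive quotients are the partial quotients a_0, a_1, ... (each step inverts the fractional part left over by the previous one):
  15 = 3*4 + 3, so a_0 = 3.
  4 = 1*3 + 1, so a_1 = 1.
  3 = 3*1 + 0, so a_2 = 3.
The remainder reaches 0 after 3 divisions, so the expansion has 3 partial quotients, read off in order.

[3; 1, 3]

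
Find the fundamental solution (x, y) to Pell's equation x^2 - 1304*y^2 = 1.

First expand sqrt(1304) as a continued fraction. With x_i = (sqrt(1304) + m_i)/d_i and (m_0, d_0) = (0, 1): a_0 = floor(sqrt(1304)) = 36, since 36^2 = 1296 <= 1304 < 1369 = 37^2.
Iterate m_{i+1} = d_i*a_i - m_i, d_{i+1} = (1304 - m_{i+1}^2)/d_i, a_{i+1} = floor((a_0 + m_{i+1})/d_{i+1}):
  m_1 = 1*36 - 0 = 36, d_1 = (1304 - 36^2)/1 = 8/1 = 8, a_1 = floor((36 + 36)/8) = 9.
  m_2 = 8*9 - 36 = 36, d_2 = (1304 - 36^2)/8 = 8/8 = 1, a_2 = floor((36 + 36)/1) = 72.
  m_3 = 1*72 - 36 = 36, d_3 = (1304 - 36^2)/1 = 8/1 = 8: (m_3, d_3) = (m_1, d_1) = (36, 8), so from here the quotients repeat a_1, a_2; the period length is 2.
So sqrt(1304) = [36; (9, 72)] with period length k = 2.
k is even, so the fundamental solution of x^2 - 1304y^2 = 1 is (p_{k-1}, q_{k-1}) = (p_1, q_1); compute convergents through index 1.
Convergents (p_i = a_i*p_{i-1} + p_{i-2}, q_i = a_i*q_{i-1} + q_{i-2} with p_{-2}=0, p_{-1}=1, q_{-2}=1, q_{-1}=0):
  i=0: a_0=36, p_0 = 36*1 + 0 = 36, q_0 = 36*0 + 1 = 1.
  i=1: a_1=9, p_1 = 9*36 + 1 = 325, q_1 = 9*1 + 0 = 9.
Check: 325^2 - 1304*9^2 = 105625 - 105624 = 1, so (x, y) = (325, 9) solves the equation, and by the theorem it is the least positive solution.

(x, y) = (325, 9)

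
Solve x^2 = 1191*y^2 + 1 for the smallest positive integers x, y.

(x, y) = (3175, 92)

First expand sqrt(1191) as a continued fraction. With x_i = (sqrt(1191) + m_i)/d_i and (m_0, d_0) = (0, 1): a_0 = floor(sqrt(1191)) = 34, since 34^2 = 1156 <= 1191 < 1225 = 35^2.
Iterate m_{i+1} = d_i*a_i - m_i, d_{i+1} = (1191 - m_{i+1}^2)/d_i, a_{i+1} = floor((a_0 + m_{i+1})/d_{i+1}):
  m_1 = 1*34 - 0 = 34, d_1 = (1191 - 34^2)/1 = 35/1 = 35, a_1 = floor((34 + 34)/35) = 1.
  m_2 = 35*1 - 34 = 1, d_2 = (1191 - 1^2)/35 = 1190/35 = 34, a_2 = floor((34 + 1)/34) = 1.
  m_3 = 34*1 - 1 = 33, d_3 = (1191 - 33^2)/34 = 102/34 = 3, a_3 = floor((34 + 33)/3) = 22.
  m_4 = 3*22 - 33 = 33, d_4 = (1191 - 33^2)/3 = 102/3 = 34, a_4 = floor((34 + 33)/34) = 1.
  m_5 = 34*1 - 33 = 1, d_5 = (1191 - 1^2)/34 = 1190/34 = 35, a_5 = floor((34 + 1)/35) = 1.
  m_6 = 35*1 - 1 = 34, d_6 = (1191 - 34^2)/35 = 35/35 = 1, a_6 = floor((34 + 34)/1) = 68.
  m_7 = 1*68 - 34 = 34, d_7 = (1191 - 34^2)/1 = 35/1 = 35: (m_7, d_7) = (m_1, d_1) = (34, 35), so from here the quotients repeat a_1, ..., a_6; the period length is 6.
So sqrt(1191) = [34; (1, 1, 22, 1, 1, 68)] with period length k = 6.
k is even, so the fundamental solution of x^2 - 1191y^2 = 1 is (p_{k-1}, q_{k-1}) = (p_5, q_5); compute convergents through index 5.
Convergents (p_i = a_i*p_{i-1} + p_{i-2}, q_i = a_i*q_{i-1} + q_{i-2} with p_{-2}=0, p_{-1}=1, q_{-2}=1, q_{-1}=0):
  i=0: a_0=34, p_0 = 34*1 + 0 = 34, q_0 = 34*0 + 1 = 1.
  i=1: a_1=1, p_1 = 1*34 + 1 = 35, q_1 = 1*1 + 0 = 1.
  i=2: a_2=1, p_2 = 1*35 + 34 = 69, q_2 = 1*1 + 1 = 2.
  i=3: a_3=22, p_3 = 22*69 + 35 = 1553, q_3 = 22*2 + 1 = 45.
  i=4: a_4=1, p_4 = 1*1553 + 69 = 1622, q_4 = 1*45 + 2 = 47.
  i=5: a_5=1, p_5 = 1*1622 + 1553 = 3175, q_5 = 1*47 + 45 = 92.
Check: 3175^2 - 1191*92^2 = 10080625 - 10080624 = 1, so (x, y) = (3175, 92) solves the equation, and by the theorem it is the least positive solution.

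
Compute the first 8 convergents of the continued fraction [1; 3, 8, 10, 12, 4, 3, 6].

1/1, 4/3, 33/25, 334/253, 4041/3061, 16498/12497, 53535/40552, 337708/255809

Using the convergent recurrence p_i = a_i*p_{i-1} + p_{i-2}, q_i = a_i*q_{i-1} + q_{i-2} with p_{-2}=0, p_{-1}=1, q_{-2}=1, q_{-1}=0:
  i=0: a_0=1, p_0 = 1*1 + 0 = 1, q_0 = 1*0 + 1 = 1.
  i=1: a_1=3, p_1 = 3*1 + 1 = 4, q_1 = 3*1 + 0 = 3.
  i=2: a_2=8, p_2 = 8*4 + 1 = 33, q_2 = 8*3 + 1 = 25.
  i=3: a_3=10, p_3 = 10*33 + 4 = 334, q_3 = 10*25 + 3 = 253.
  i=4: a_4=12, p_4 = 12*334 + 33 = 4041, q_4 = 12*253 + 25 = 3061.
  i=5: a_5=4, p_5 = 4*4041 + 334 = 16498, q_5 = 4*3061 + 253 = 12497.
  i=6: a_6=3, p_6 = 3*16498 + 4041 = 53535, q_6 = 3*12497 + 3061 = 40552.
  i=7: a_7=6, p_7 = 6*53535 + 16498 = 337708, q_7 = 6*40552 + 12497 = 255809.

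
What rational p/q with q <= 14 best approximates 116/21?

72/13

Expand x = 116/21 as a continued fraction with the Euclidean algorithm:
  116 = 5*21 + 11, so a_0 = 5.
  21 = 1*11 + 10, so a_1 = 1.
  11 = 1*10 + 1, so a_2 = 1.
  10 = 10*1 + 0, so a_3 = 10.
so x = [5; 1, 1, 10].
Convergents (p_i = a_i*p_{i-1} + p_{i-2}, q_i = a_i*q_{i-1} + q_{i-2} with p_{-2}=0, p_{-1}=1, q_{-2}=1, q_{-1}=0), until the denominator exceeds 14:
  i=0: a_0=5, p_0 = 5*1 + 0 = 5, q_0 = 5*0 + 1 = 1.
  i=1: a_1=1, p_1 = 1*5 + 1 = 6, q_1 = 1*1 + 0 = 1.
  i=2: a_2=1, p_2 = 1*6 + 5 = 11, q_2 = 1*1 + 1 = 2.
  i=3: a_3=10, p_3 = 10*11 + 6 = 116, q_3 = 10*2 + 1 = 21.
q_3 = 21 > 14, so the last convergent with denominator <= 14 is p_2/q_2 = 11/2.
The closest fraction with denominator <= 14 is either p_2/q_2 or the intermediate fraction (k*p_2 + p_1)/(k*q_2 + q_1) with the largest k >= 1 whose denominator stays <= 14; these approach x as k grows, and every other convergent or intermediate fraction in range is farther away.
Largest k: floor((14 - q_1)/q_2) = floor((14 - 1)/2) = 6.
That gives (6*11 + 6)/(6*2 + 1) = 72/13.
Compare the errors: |x - 11/2| = |116*2 - 11*21|/(21*2) = 1/42, and |x - 72/13| = |116*13 - 72*21|/(21*13) = 4/273.
Cross-multiplying, 4*42 = 168 < 273 = 1*273, so 4/273 is smaller: the intermediate fraction 72/13 is closer to x than 11/2.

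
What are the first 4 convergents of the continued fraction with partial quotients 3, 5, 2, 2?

3/1, 16/5, 35/11, 86/27

Using the convergent recurrence p_i = a_i*p_{i-1} + p_{i-2}, q_i = a_i*q_{i-1} + q_{i-2} with p_{-2}=0, p_{-1}=1, q_{-2}=1, q_{-1}=0:
  i=0: a_0=3, p_0 = 3*1 + 0 = 3, q_0 = 3*0 + 1 = 1.
  i=1: a_1=5, p_1 = 5*3 + 1 = 16, q_1 = 5*1 + 0 = 5.
  i=2: a_2=2, p_2 = 2*16 + 3 = 35, q_2 = 2*5 + 1 = 11.
  i=3: a_3=2, p_3 = 2*35 + 16 = 86, q_3 = 2*11 + 5 = 27.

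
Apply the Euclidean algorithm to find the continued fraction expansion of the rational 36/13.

[2; 1, 3, 3]

Run the Euclidean algorithm on 36 and 13; the successive quotients are the partial quotients a_0, a_1, ... (each step inverts the fractional part left over by the previous one):
  36 = 2*13 + 10, so a_0 = 2.
  13 = 1*10 + 3, so a_1 = 1.
  10 = 3*3 + 1, so a_2 = 3.
  3 = 3*1 + 0, so a_3 = 3.
The remainder reaches 0 after 4 divisions, so the expansion has 4 partial quotients, read off in order.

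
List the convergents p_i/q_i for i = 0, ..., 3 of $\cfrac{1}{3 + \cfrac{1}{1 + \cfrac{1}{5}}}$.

0/1, 1/3, 1/4, 6/23

Using the convergent recurrence p_i = a_i*p_{i-1} + p_{i-2}, q_i = a_i*q_{i-1} + q_{i-2} with p_{-2}=0, p_{-1}=1, q_{-2}=1, q_{-1}=0:
  i=0: a_0=0, p_0 = 0*1 + 0 = 0, q_0 = 0*0 + 1 = 1.
  i=1: a_1=3, p_1 = 3*0 + 1 = 1, q_1 = 3*1 + 0 = 3.
  i=2: a_2=1, p_2 = 1*1 + 0 = 1, q_2 = 1*3 + 1 = 4.
  i=3: a_3=5, p_3 = 5*1 + 1 = 6, q_3 = 5*4 + 3 = 23.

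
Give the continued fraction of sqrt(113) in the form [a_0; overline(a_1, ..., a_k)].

[10; overline(1, 1, 1, 2, 2, 1, 1, 1, 20)]

Write x_i = (sqrt(113) + m_i)/d_i with (m_0, d_0) = (0, 1). a_0 = floor(sqrt(113)) = 10, since 10^2 = 100 <= 113 < 121 = 11^2.
Iterate m_{i+1} = d_i*a_i - m_i, d_{i+1} = (113 - m_{i+1}^2)/d_i, a_{i+1} = floor((a_0 + m_{i+1})/d_{i+1}):
  m_1 = 1*10 - 0 = 10, d_1 = (113 - 10^2)/1 = 13/1 = 13, a_1 = floor((10 + 10)/13) = 1.
  m_2 = 13*1 - 10 = 3, d_2 = (113 - 3^2)/13 = 104/13 = 8, a_2 = floor((10 + 3)/8) = 1.
  m_3 = 8*1 - 3 = 5, d_3 = (113 - 5^2)/8 = 88/8 = 11, a_3 = floor((10 + 5)/11) = 1.
  m_4 = 11*1 - 5 = 6, d_4 = (113 - 6^2)/11 = 77/11 = 7, a_4 = floor((10 + 6)/7) = 2.
  m_5 = 7*2 - 6 = 8, d_5 = (113 - 8^2)/7 = 49/7 = 7, a_5 = floor((10 + 8)/7) = 2.
  m_6 = 7*2 - 8 = 6, d_6 = (113 - 6^2)/7 = 77/7 = 11, a_6 = floor((10 + 6)/11) = 1.
  m_7 = 11*1 - 6 = 5, d_7 = (113 - 5^2)/11 = 88/11 = 8, a_7 = floor((10 + 5)/8) = 1.
  m_8 = 8*1 - 5 = 3, d_8 = (113 - 3^2)/8 = 104/8 = 13, a_8 = floor((10 + 3)/13) = 1.
  m_9 = 13*1 - 3 = 10, d_9 = (113 - 10^2)/13 = 13/13 = 1, a_9 = floor((10 + 10)/1) = 20.
  m_10 = 1*20 - 10 = 10, d_10 = (113 - 10^2)/1 = 13/1 = 13: (m_10, d_10) = (m_1, d_1) = (10, 13), so from here the quotients repeat a_1, ..., a_9; the period length is 9.
Hence the expansion of sqrt(113) is a_0 = 10 followed by the repeating block 1, 1, 1, 2, 2, 1, 1, 1, 20 (period 9).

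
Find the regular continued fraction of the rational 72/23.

Run the Euclidean algorithm on 72 and 23; the successive quotients are the partial quotients a_0, a_1, ... (each step inverts the fractional part left over by the previous one):
  72 = 3*23 + 3, so a_0 = 3.
  23 = 7*3 + 2, so a_1 = 7.
  3 = 1*2 + 1, so a_2 = 1.
  2 = 2*1 + 0, so a_3 = 2.
The remainder reaches 0 after 4 divisions, so the expansion has 4 partial quotients, read off in order.

[3; 7, 1, 2]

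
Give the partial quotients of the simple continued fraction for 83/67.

[1; 4, 5, 3]

Run the Euclidean algorithm on 83 and 67; the successive quotients are the partial quotients a_0, a_1, ... (each step inverts the fractional part left over by the previous one):
  83 = 1*67 + 16, so a_0 = 1.
  67 = 4*16 + 3, so a_1 = 4.
  16 = 5*3 + 1, so a_2 = 5.
  3 = 3*1 + 0, so a_3 = 3.
The remainder reaches 0 after 4 divisions, so the expansion has 4 partial quotients, read off in order.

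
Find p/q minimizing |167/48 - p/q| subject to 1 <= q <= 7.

Expand x = 167/48 as a continued fraction with the Euclidean algorithm:
  167 = 3*48 + 23, so a_0 = 3.
  48 = 2*23 + 2, so a_1 = 2.
  23 = 11*2 + 1, so a_2 = 11.
  2 = 2*1 + 0, so a_3 = 2.
so x = [3; 2, 11, 2].
Convergents (p_i = a_i*p_{i-1} + p_{i-2}, q_i = a_i*q_{i-1} + q_{i-2} with p_{-2}=0, p_{-1}=1, q_{-2}=1, q_{-1}=0), until the denominator exceeds 7:
  i=0: a_0=3, p_0 = 3*1 + 0 = 3, q_0 = 3*0 + 1 = 1.
  i=1: a_1=2, p_1 = 2*3 + 1 = 7, q_1 = 2*1 + 0 = 2.
  i=2: a_2=11, p_2 = 11*7 + 3 = 80, q_2 = 11*2 + 1 = 23.
q_2 = 23 > 7, so the last convergent with denominator <= 7 is p_1/q_1 = 7/2.
The closest fraction with denominator <= 7 is either p_1/q_1 or the intermediate fraction (k*p_1 + p_0)/(k*q_1 + q_0) with the largest k >= 1 whose denominator stays <= 7; these approach x as k grows, and every other convergent or intermediate fraction in range is farther away.
Largest k: floor((7 - q_0)/q_1) = floor((7 - 1)/2) = 3.
That gives (3*7 + 3)/(3*2 + 1) = 24/7.
Compare the errors: |x - 7/2| = |167*2 - 7*48|/(48*2) = 2/96, and |x - 24/7| = |167*7 - 24*48|/(48*7) = 17/336.
Cross-multiplying, 2*336 = 672 < 1632 = 17*96, so 2/96 is smaller: the convergent 7/2 is closer to x than 24/7.

7/2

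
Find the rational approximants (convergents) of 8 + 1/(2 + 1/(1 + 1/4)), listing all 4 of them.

8/1, 17/2, 25/3, 117/14

Using the convergent recurrence p_i = a_i*p_{i-1} + p_{i-2}, q_i = a_i*q_{i-1} + q_{i-2} with p_{-2}=0, p_{-1}=1, q_{-2}=1, q_{-1}=0:
  i=0: a_0=8, p_0 = 8*1 + 0 = 8, q_0 = 8*0 + 1 = 1.
  i=1: a_1=2, p_1 = 2*8 + 1 = 17, q_1 = 2*1 + 0 = 2.
  i=2: a_2=1, p_2 = 1*17 + 8 = 25, q_2 = 1*2 + 1 = 3.
  i=3: a_3=4, p_3 = 4*25 + 17 = 117, q_3 = 4*3 + 2 = 14.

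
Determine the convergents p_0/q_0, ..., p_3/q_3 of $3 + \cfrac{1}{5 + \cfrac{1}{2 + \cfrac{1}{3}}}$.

Using the convergent recurrence p_i = a_i*p_{i-1} + p_{i-2}, q_i = a_i*q_{i-1} + q_{i-2} with p_{-2}=0, p_{-1}=1, q_{-2}=1, q_{-1}=0:
  i=0: a_0=3, p_0 = 3*1 + 0 = 3, q_0 = 3*0 + 1 = 1.
  i=1: a_1=5, p_1 = 5*3 + 1 = 16, q_1 = 5*1 + 0 = 5.
  i=2: a_2=2, p_2 = 2*16 + 3 = 35, q_2 = 2*5 + 1 = 11.
  i=3: a_3=3, p_3 = 3*35 + 16 = 121, q_3 = 3*11 + 5 = 38.

3/1, 16/5, 35/11, 121/38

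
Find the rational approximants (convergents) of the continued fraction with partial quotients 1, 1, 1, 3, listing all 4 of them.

1/1, 2/1, 3/2, 11/7

Using the convergent recurrence p_i = a_i*p_{i-1} + p_{i-2}, q_i = a_i*q_{i-1} + q_{i-2} with p_{-2}=0, p_{-1}=1, q_{-2}=1, q_{-1}=0:
  i=0: a_0=1, p_0 = 1*1 + 0 = 1, q_0 = 1*0 + 1 = 1.
  i=1: a_1=1, p_1 = 1*1 + 1 = 2, q_1 = 1*1 + 0 = 1.
  i=2: a_2=1, p_2 = 1*2 + 1 = 3, q_2 = 1*1 + 1 = 2.
  i=3: a_3=3, p_3 = 3*3 + 2 = 11, q_3 = 3*2 + 1 = 7.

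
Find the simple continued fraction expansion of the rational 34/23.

[1; 2, 11]

Run the Euclidean algorithm on 34 and 23; the successive quotients are the partial quotients a_0, a_1, ... (each step inverts the fractional part left over by the previous one):
  34 = 1*23 + 11, so a_0 = 1.
  23 = 2*11 + 1, so a_1 = 2.
  11 = 11*1 + 0, so a_2 = 11.
The remainder reaches 0 after 3 divisions, so the expansion has 3 partial quotients, read off in order.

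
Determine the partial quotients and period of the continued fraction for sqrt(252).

[15; (1, 6, 1, 30)]

Write x_i = (sqrt(252) + m_i)/d_i with (m_0, d_0) = (0, 1). a_0 = floor(sqrt(252)) = 15, since 15^2 = 225 <= 252 < 256 = 16^2.
Iterate m_{i+1} = d_i*a_i - m_i, d_{i+1} = (252 - m_{i+1}^2)/d_i, a_{i+1} = floor((a_0 + m_{i+1})/d_{i+1}):
  m_1 = 1*15 - 0 = 15, d_1 = (252 - 15^2)/1 = 27/1 = 27, a_1 = floor((15 + 15)/27) = 1.
  m_2 = 27*1 - 15 = 12, d_2 = (252 - 12^2)/27 = 108/27 = 4, a_2 = floor((15 + 12)/4) = 6.
  m_3 = 4*6 - 12 = 12, d_3 = (252 - 12^2)/4 = 108/4 = 27, a_3 = floor((15 + 12)/27) = 1.
  m_4 = 27*1 - 12 = 15, d_4 = (252 - 15^2)/27 = 27/27 = 1, a_4 = floor((15 + 15)/1) = 30.
  m_5 = 1*30 - 15 = 15, d_5 = (252 - 15^2)/1 = 27/1 = 27: (m_5, d_5) = (m_1, d_1) = (15, 27), so from here the quotients repeat a_1, ..., a_4; the period length is 4.
Hence the expansion of sqrt(252) is a_0 = 15 followed by the repeating block 1, 6, 1, 30 (period 4).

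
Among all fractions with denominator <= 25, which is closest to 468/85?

Expand x = 468/85 as a continued fraction with the Euclidean algorithm:
  468 = 5*85 + 43, so a_0 = 5.
  85 = 1*43 + 42, so a_1 = 1.
  43 = 1*42 + 1, so a_2 = 1.
  42 = 42*1 + 0, so a_3 = 42.
so x = [5; 1, 1, 42].
Convergents (p_i = a_i*p_{i-1} + p_{i-2}, q_i = a_i*q_{i-1} + q_{i-2} with p_{-2}=0, p_{-1}=1, q_{-2}=1, q_{-1}=0), until the denominator exceeds 25:
  i=0: a_0=5, p_0 = 5*1 + 0 = 5, q_0 = 5*0 + 1 = 1.
  i=1: a_1=1, p_1 = 1*5 + 1 = 6, q_1 = 1*1 + 0 = 1.
  i=2: a_2=1, p_2 = 1*6 + 5 = 11, q_2 = 1*1 + 1 = 2.
  i=3: a_3=42, p_3 = 42*11 + 6 = 468, q_3 = 42*2 + 1 = 85.
q_3 = 85 > 25, so the last convergent with denominator <= 25 is p_2/q_2 = 11/2.
The closest fraction with denominator <= 25 is either p_2/q_2 or the intermediate fraction (k*p_2 + p_1)/(k*q_2 + q_1) with the largest k >= 1 whose denominator stays <= 25; these approach x as k grows, and every other convergent or intermediate fraction in range is farther away.
Largest k: floor((25 - q_1)/q_2) = floor((25 - 1)/2) = 12.
That gives (12*11 + 6)/(12*2 + 1) = 138/25.
Compare the errors: |x - 11/2| = |468*2 - 11*85|/(85*2) = 1/170, and |x - 138/25| = |468*25 - 138*85|/(85*25) = 30/2125.
Cross-multiplying, 1*2125 = 2125 < 5100 = 30*170, so 1/170 is smaller: the convergent 11/2 is closer to x than 138/25.

11/2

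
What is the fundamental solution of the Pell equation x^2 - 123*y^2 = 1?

First expand sqrt(123) as a continued fraction. With x_i = (sqrt(123) + m_i)/d_i and (m_0, d_0) = (0, 1): a_0 = floor(sqrt(123)) = 11, since 11^2 = 121 <= 123 < 144 = 12^2.
Iterate m_{i+1} = d_i*a_i - m_i, d_{i+1} = (123 - m_{i+1}^2)/d_i, a_{i+1} = floor((a_0 + m_{i+1})/d_{i+1}):
  m_1 = 1*11 - 0 = 11, d_1 = (123 - 11^2)/1 = 2/1 = 2, a_1 = floor((11 + 11)/2) = 11.
  m_2 = 2*11 - 11 = 11, d_2 = (123 - 11^2)/2 = 2/2 = 1, a_2 = floor((11 + 11)/1) = 22.
  m_3 = 1*22 - 11 = 11, d_3 = (123 - 11^2)/1 = 2/1 = 2: (m_3, d_3) = (m_1, d_1) = (11, 2), so from here the quotients repeat a_1, a_2; the period length is 2.
So sqrt(123) = [11; (11, 22)] with period length k = 2.
k is even, so the fundamental solution of x^2 - 123y^2 = 1 is (p_{k-1}, q_{k-1}) = (p_1, q_1); compute convergents through index 1.
Convergents (p_i = a_i*p_{i-1} + p_{i-2}, q_i = a_i*q_{i-1} + q_{i-2} with p_{-2}=0, p_{-1}=1, q_{-2}=1, q_{-1}=0):
  i=0: a_0=11, p_0 = 11*1 + 0 = 11, q_0 = 11*0 + 1 = 1.
  i=1: a_1=11, p_1 = 11*11 + 1 = 122, q_1 = 11*1 + 0 = 11.
Check: 122^2 - 123*11^2 = 14884 - 14883 = 1, so (x, y) = (122, 11) solves the equation, and by the theorem it is the least positive solution.

(x, y) = (122, 11)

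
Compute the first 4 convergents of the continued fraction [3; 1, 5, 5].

Using the convergent recurrence p_i = a_i*p_{i-1} + p_{i-2}, q_i = a_i*q_{i-1} + q_{i-2} with p_{-2}=0, p_{-1}=1, q_{-2}=1, q_{-1}=0:
  i=0: a_0=3, p_0 = 3*1 + 0 = 3, q_0 = 3*0 + 1 = 1.
  i=1: a_1=1, p_1 = 1*3 + 1 = 4, q_1 = 1*1 + 0 = 1.
  i=2: a_2=5, p_2 = 5*4 + 3 = 23, q_2 = 5*1 + 1 = 6.
  i=3: a_3=5, p_3 = 5*23 + 4 = 119, q_3 = 5*6 + 1 = 31.

3/1, 4/1, 23/6, 119/31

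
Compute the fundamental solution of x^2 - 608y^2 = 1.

First expand sqrt(608) as a continued fraction. With x_i = (sqrt(608) + m_i)/d_i and (m_0, d_0) = (0, 1): a_0 = floor(sqrt(608)) = 24, since 24^2 = 576 <= 608 < 625 = 25^2.
Iterate m_{i+1} = d_i*a_i - m_i, d_{i+1} = (608 - m_{i+1}^2)/d_i, a_{i+1} = floor((a_0 + m_{i+1})/d_{i+1}):
  m_1 = 1*24 - 0 = 24, d_1 = (608 - 24^2)/1 = 32/1 = 32, a_1 = floor((24 + 24)/32) = 1.
  m_2 = 32*1 - 24 = 8, d_2 = (608 - 8^2)/32 = 544/32 = 17, a_2 = floor((24 + 8)/17) = 1.
  m_3 = 17*1 - 8 = 9, d_3 = (608 - 9^2)/17 = 527/17 = 31, a_3 = floor((24 + 9)/31) = 1.
  m_4 = 31*1 - 9 = 22, d_4 = (608 - 22^2)/31 = 124/31 = 4, a_4 = floor((24 + 22)/4) = 11.
  m_5 = 4*11 - 22 = 22, d_5 = (608 - 22^2)/4 = 124/4 = 31, a_5 = floor((24 + 22)/31) = 1.
  m_6 = 31*1 - 22 = 9, d_6 = (608 - 9^2)/31 = 527/31 = 17, a_6 = floor((24 + 9)/17) = 1.
  m_7 = 17*1 - 9 = 8, d_7 = (608 - 8^2)/17 = 544/17 = 32, a_7 = floor((24 + 8)/32) = 1.
  m_8 = 32*1 - 8 = 24, d_8 = (608 - 24^2)/32 = 32/32 = 1, a_8 = floor((24 + 24)/1) = 48.
  m_9 = 1*48 - 24 = 24, d_9 = (608 - 24^2)/1 = 32/1 = 32: (m_9, d_9) = (m_1, d_1) = (24, 32), so from here the quotients repeat a_1, ..., a_8; the period length is 8.
So sqrt(608) = [24; (1, 1, 1, 11, 1, 1, 1, 48)] with period length k = 8.
k is even, so the fundamental solution of x^2 - 608y^2 = 1 is (p_{k-1}, q_{k-1}) = (p_7, q_7); compute convergents through index 7.
Convergents (p_i = a_i*p_{i-1} + p_{i-2}, q_i = a_i*q_{i-1} + q_{i-2} with p_{-2}=0, p_{-1}=1, q_{-2}=1, q_{-1}=0):
  i=0: a_0=24, p_0 = 24*1 + 0 = 24, q_0 = 24*0 + 1 = 1.
  i=1: a_1=1, p_1 = 1*24 + 1 = 25, q_1 = 1*1 + 0 = 1.
  i=2: a_2=1, p_2 = 1*25 + 24 = 49, q_2 = 1*1 + 1 = 2.
  i=3: a_3=1, p_3 = 1*49 + 25 = 74, q_3 = 1*2 + 1 = 3.
  i=4: a_4=11, p_4 = 11*74 + 49 = 863, q_4 = 11*3 + 2 = 35.
  i=5: a_5=1, p_5 = 1*863 + 74 = 937, q_5 = 1*35 + 3 = 38.
  i=6: a_6=1, p_6 = 1*937 + 863 = 1800, q_6 = 1*38 + 35 = 73.
  i=7: a_7=1, p_7 = 1*1800 + 937 = 2737, q_7 = 1*73 + 38 = 111.
Check: 2737^2 - 608*111^2 = 7491169 - 7491168 = 1, so (x, y) = (2737, 111) solves the equation, and by the theorem it is the least positive solution.

(x, y) = (2737, 111)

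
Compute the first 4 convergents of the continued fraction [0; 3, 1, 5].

0/1, 1/3, 1/4, 6/23

Using the convergent recurrence p_i = a_i*p_{i-1} + p_{i-2}, q_i = a_i*q_{i-1} + q_{i-2} with p_{-2}=0, p_{-1}=1, q_{-2}=1, q_{-1}=0:
  i=0: a_0=0, p_0 = 0*1 + 0 = 0, q_0 = 0*0 + 1 = 1.
  i=1: a_1=3, p_1 = 3*0 + 1 = 1, q_1 = 3*1 + 0 = 3.
  i=2: a_2=1, p_2 = 1*1 + 0 = 1, q_2 = 1*3 + 1 = 4.
  i=3: a_3=5, p_3 = 5*1 + 1 = 6, q_3 = 5*4 + 3 = 23.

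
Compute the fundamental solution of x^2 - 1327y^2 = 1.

First expand sqrt(1327) as a continued fraction. With x_i = (sqrt(1327) + m_i)/d_i and (m_0, d_0) = (0, 1): a_0 = floor(sqrt(1327)) = 36, since 36^2 = 1296 <= 1327 < 1369 = 37^2.
Iterate m_{i+1} = d_i*a_i - m_i, d_{i+1} = (1327 - m_{i+1}^2)/d_i, a_{i+1} = floor((a_0 + m_{i+1})/d_{i+1}):
  m_1 = 1*36 - 0 = 36, d_1 = (1327 - 36^2)/1 = 31/1 = 31, a_1 = floor((36 + 36)/31) = 2.
  m_2 = 31*2 - 36 = 26, d_2 = (1327 - 26^2)/31 = 651/31 = 21, a_2 = floor((36 + 26)/21) = 2.
  m_3 = 21*2 - 26 = 16, d_3 = (1327 - 16^2)/21 = 1071/21 = 51, a_3 = floor((36 + 16)/51) = 1.
  m_4 = 51*1 - 16 = 35, d_4 = (1327 - 35^2)/51 = 102/51 = 2, a_4 = floor((36 + 35)/2) = 35.
  m_5 = 2*35 - 35 = 35, d_5 = (1327 - 35^2)/2 = 102/2 = 51, a_5 = floor((36 + 35)/51) = 1.
  m_6 = 51*1 - 35 = 16, d_6 = (1327 - 16^2)/51 = 1071/51 = 21, a_6 = floor((36 + 16)/21) = 2.
  m_7 = 21*2 - 16 = 26, d_7 = (1327 - 26^2)/21 = 651/21 = 31, a_7 = floor((36 + 26)/31) = 2.
  m_8 = 31*2 - 26 = 36, d_8 = (1327 - 36^2)/31 = 31/31 = 1, a_8 = floor((36 + 36)/1) = 72.
  m_9 = 1*72 - 36 = 36, d_9 = (1327 - 36^2)/1 = 31/1 = 31: (m_9, d_9) = (m_1, d_1) = (36, 31), so from here the quotients repeat a_1, ..., a_8; the period length is 8.
So sqrt(1327) = [36; (2, 2, 1, 35, 1, 2, 2, 72)] with period length k = 8.
k is even, so the fundamental solution of x^2 - 1327y^2 = 1 is (p_{k-1}, q_{k-1}) = (p_7, q_7); compute convergents through index 7.
Convergents (p_i = a_i*p_{i-1} + p_{i-2}, q_i = a_i*q_{i-1} + q_{i-2} with p_{-2}=0, p_{-1}=1, q_{-2}=1, q_{-1}=0):
  i=0: a_0=36, p_0 = 36*1 + 0 = 36, q_0 = 36*0 + 1 = 1.
  i=1: a_1=2, p_1 = 2*36 + 1 = 73, q_1 = 2*1 + 0 = 2.
  i=2: a_2=2, p_2 = 2*73 + 36 = 182, q_2 = 2*2 + 1 = 5.
  i=3: a_3=1, p_3 = 1*182 + 73 = 255, q_3 = 1*5 + 2 = 7.
  i=4: a_4=35, p_4 = 35*255 + 182 = 9107, q_4 = 35*7 + 5 = 250.
  i=5: a_5=1, p_5 = 1*9107 + 255 = 9362, q_5 = 1*250 + 7 = 257.
  i=6: a_6=2, p_6 = 2*9362 + 9107 = 27831, q_6 = 2*257 + 250 = 764.
  i=7: a_7=2, p_7 = 2*27831 + 9362 = 65024, q_7 = 2*764 + 257 = 1785.
Check: 65024^2 - 1327*1785^2 = 4228120576 - 4228120575 = 1, so (x, y) = (65024, 1785) solves the equation, and by the theorem it is the least positive solution.

(x, y) = (65024, 1785)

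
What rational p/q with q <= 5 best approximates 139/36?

19/5

Expand x = 139/36 as a continued fraction with the Euclidean algorithm:
  139 = 3*36 + 31, so a_0 = 3.
  36 = 1*31 + 5, so a_1 = 1.
  31 = 6*5 + 1, so a_2 = 6.
  5 = 5*1 + 0, so a_3 = 5.
so x = [3; 1, 6, 5].
Convergents (p_i = a_i*p_{i-1} + p_{i-2}, q_i = a_i*q_{i-1} + q_{i-2} with p_{-2}=0, p_{-1}=1, q_{-2}=1, q_{-1}=0), until the denominator exceeds 5:
  i=0: a_0=3, p_0 = 3*1 + 0 = 3, q_0 = 3*0 + 1 = 1.
  i=1: a_1=1, p_1 = 1*3 + 1 = 4, q_1 = 1*1 + 0 = 1.
  i=2: a_2=6, p_2 = 6*4 + 3 = 27, q_2 = 6*1 + 1 = 7.
q_2 = 7 > 5, so the last convergent with denominator <= 5 is p_1/q_1 = 4/1.
The closest fraction with denominator <= 5 is either p_1/q_1 or the intermediate fraction (k*p_1 + p_0)/(k*q_1 + q_0) with the largest k >= 1 whose denominator stays <= 5; these approach x as k grows, and every other convergent or intermediate fraction in range is farther away.
Largest k: floor((5 - q_0)/q_1) = floor((5 - 1)/1) = 4.
That gives (4*4 + 3)/(4*1 + 1) = 19/5.
Compare the errors: |x - 4/1| = |139*1 - 4*36|/(36*1) = 5/36, and |x - 19/5| = |139*5 - 19*36|/(36*5) = 11/180.
Cross-multiplying, 11*36 = 396 < 900 = 5*180, so 11/180 is smaller: the intermediate fraction 19/5 is closer to x than 4/1.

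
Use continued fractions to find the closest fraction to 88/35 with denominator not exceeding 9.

Expand x = 88/35 as a continued fraction with the Euclidean algorithm:
  88 = 2*35 + 18, so a_0 = 2.
  35 = 1*18 + 17, so a_1 = 1.
  18 = 1*17 + 1, so a_2 = 1.
  17 = 17*1 + 0, so a_3 = 17.
so x = [2; 1, 1, 17].
Convergents (p_i = a_i*p_{i-1} + p_{i-2}, q_i = a_i*q_{i-1} + q_{i-2} with p_{-2}=0, p_{-1}=1, q_{-2}=1, q_{-1}=0), until the denominator exceeds 9:
  i=0: a_0=2, p_0 = 2*1 + 0 = 2, q_0 = 2*0 + 1 = 1.
  i=1: a_1=1, p_1 = 1*2 + 1 = 3, q_1 = 1*1 + 0 = 1.
  i=2: a_2=1, p_2 = 1*3 + 2 = 5, q_2 = 1*1 + 1 = 2.
  i=3: a_3=17, p_3 = 17*5 + 3 = 88, q_3 = 17*2 + 1 = 35.
q_3 = 35 > 9, so the last convergent with denominator <= 9 is p_2/q_2 = 5/2.
The closest fraction with denominator <= 9 is either p_2/q_2 or the intermediate fraction (k*p_2 + p_1)/(k*q_2 + q_1) with the largest k >= 1 whose denominator stays <= 9; these approach x as k grows, and every other convergent or intermediate fraction in range is farther away.
Largest k: floor((9 - q_1)/q_2) = floor((9 - 1)/2) = 4.
That gives (4*5 + 3)/(4*2 + 1) = 23/9.
Compare the errors: |x - 5/2| = |88*2 - 5*35|/(35*2) = 1/70, and |x - 23/9| = |88*9 - 23*35|/(35*9) = 13/315.
Cross-multiplying, 1*315 = 315 < 910 = 13*70, so 1/70 is smaller: the convergent 5/2 is closer to x than 23/9.

5/2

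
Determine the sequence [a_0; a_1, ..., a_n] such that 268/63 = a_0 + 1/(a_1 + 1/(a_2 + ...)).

[4; 3, 1, 15]

Run the Euclidean algorithm on 268 and 63; the successive quotients are the partial quotients a_0, a_1, ... (each step inverts the fractional part left over by the previous one):
  268 = 4*63 + 16, so a_0 = 4.
  63 = 3*16 + 15, so a_1 = 3.
  16 = 1*15 + 1, so a_2 = 1.
  15 = 15*1 + 0, so a_3 = 15.
The remainder reaches 0 after 4 divisions, so the expansion has 4 partial quotients, read off in order.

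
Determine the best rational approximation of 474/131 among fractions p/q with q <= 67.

199/55

Expand x = 474/131 as a continued fraction with the Euclidean algorithm:
  474 = 3*131 + 81, so a_0 = 3.
  131 = 1*81 + 50, so a_1 = 1.
  81 = 1*50 + 31, so a_2 = 1.
  50 = 1*31 + 19, so a_3 = 1.
  31 = 1*19 + 12, so a_4 = 1.
  19 = 1*12 + 7, so a_5 = 1.
  12 = 1*7 + 5, so a_6 = 1.
  7 = 1*5 + 2, so a_7 = 1.
  5 = 2*2 + 1, so a_8 = 2.
  2 = 2*1 + 0, so a_9 = 2.
so x = [3; 1, 1, 1, 1, 1, 1, 1, 2, 2].
Convergents (p_i = a_i*p_{i-1} + p_{i-2}, q_i = a_i*q_{i-1} + q_{i-2} with p_{-2}=0, p_{-1}=1, q_{-2}=1, q_{-1}=0), until the denominator exceeds 67:
  i=0: a_0=3, p_0 = 3*1 + 0 = 3, q_0 = 3*0 + 1 = 1.
  i=1: a_1=1, p_1 = 1*3 + 1 = 4, q_1 = 1*1 + 0 = 1.
  i=2: a_2=1, p_2 = 1*4 + 3 = 7, q_2 = 1*1 + 1 = 2.
  i=3: a_3=1, p_3 = 1*7 + 4 = 11, q_3 = 1*2 + 1 = 3.
  i=4: a_4=1, p_4 = 1*11 + 7 = 18, q_4 = 1*3 + 2 = 5.
  i=5: a_5=1, p_5 = 1*18 + 11 = 29, q_5 = 1*5 + 3 = 8.
  i=6: a_6=1, p_6 = 1*29 + 18 = 47, q_6 = 1*8 + 5 = 13.
  i=7: a_7=1, p_7 = 1*47 + 29 = 76, q_7 = 1*13 + 8 = 21.
  i=8: a_8=2, p_8 = 2*76 + 47 = 199, q_8 = 2*21 + 13 = 55.
  i=9: a_9=2, p_9 = 2*199 + 76 = 474, q_9 = 2*55 + 21 = 131.
q_9 = 131 > 67, so the last convergent with denominator <= 67 is p_8/q_8 = 199/55.
The closest fraction with denominator <= 67 is either p_8/q_8 or the intermediate fraction (k*p_8 + p_7)/(k*q_8 + q_7) with the largest k >= 1 whose denominator stays <= 67; these approach x as k grows, and every other convergent or intermediate fraction in range is farther away.
Largest k: floor((67 - q_7)/q_8) = floor((67 - 21)/55) = 0.
Since k = 0, no intermediate fraction beyond p_8/q_8 has denominator <= 67, so the convergent 199/55 is the closest (its error is |474*55 - 199*131|/(131*55) = 1/7205).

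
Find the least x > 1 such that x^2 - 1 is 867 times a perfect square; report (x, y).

(x, y) = (70226, 2385)

First expand sqrt(867) as a continued fraction. With x_i = (sqrt(867) + m_i)/d_i and (m_0, d_0) = (0, 1): a_0 = floor(sqrt(867)) = 29, since 29^2 = 841 <= 867 < 900 = 30^2.
Iterate m_{i+1} = d_i*a_i - m_i, d_{i+1} = (867 - m_{i+1}^2)/d_i, a_{i+1} = floor((a_0 + m_{i+1})/d_{i+1}):
  m_1 = 1*29 - 0 = 29, d_1 = (867 - 29^2)/1 = 26/1 = 26, a_1 = floor((29 + 29)/26) = 2.
  m_2 = 26*2 - 29 = 23, d_2 = (867 - 23^2)/26 = 338/26 = 13, a_2 = floor((29 + 23)/13) = 4.
  m_3 = 13*4 - 23 = 29, d_3 = (867 - 29^2)/13 = 26/13 = 2, a_3 = floor((29 + 29)/2) = 29.
  m_4 = 2*29 - 29 = 29, d_4 = (867 - 29^2)/2 = 26/2 = 13, a_4 = floor((29 + 29)/13) = 4.
  m_5 = 13*4 - 29 = 23, d_5 = (867 - 23^2)/13 = 338/13 = 26, a_5 = floor((29 + 23)/26) = 2.
  m_6 = 26*2 - 23 = 29, d_6 = (867 - 29^2)/26 = 26/26 = 1, a_6 = floor((29 + 29)/1) = 58.
  m_7 = 1*58 - 29 = 29, d_7 = (867 - 29^2)/1 = 26/1 = 26: (m_7, d_7) = (m_1, d_1) = (29, 26), so from here the quotients repeat a_1, ..., a_6; the period length is 6.
So sqrt(867) = [29; (2, 4, 29, 4, 2, 58)] with period length k = 6.
k is even, so the fundamental solution of x^2 - 867y^2 = 1 is (p_{k-1}, q_{k-1}) = (p_5, q_5); compute convergents through index 5.
Convergents (p_i = a_i*p_{i-1} + p_{i-2}, q_i = a_i*q_{i-1} + q_{i-2} with p_{-2}=0, p_{-1}=1, q_{-2}=1, q_{-1}=0):
  i=0: a_0=29, p_0 = 29*1 + 0 = 29, q_0 = 29*0 + 1 = 1.
  i=1: a_1=2, p_1 = 2*29 + 1 = 59, q_1 = 2*1 + 0 = 2.
  i=2: a_2=4, p_2 = 4*59 + 29 = 265, q_2 = 4*2 + 1 = 9.
  i=3: a_3=29, p_3 = 29*265 + 59 = 7744, q_3 = 29*9 + 2 = 263.
  i=4: a_4=4, p_4 = 4*7744 + 265 = 31241, q_4 = 4*263 + 9 = 1061.
  i=5: a_5=2, p_5 = 2*31241 + 7744 = 70226, q_5 = 2*1061 + 263 = 2385.
Check: 70226^2 - 867*2385^2 = 4931691076 - 4931691075 = 1, so (x, y) = (70226, 2385) solves the equation, and by the theorem it is the least positive solution.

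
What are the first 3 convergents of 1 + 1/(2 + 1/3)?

Using the convergent recurrence p_i = a_i*p_{i-1} + p_{i-2}, q_i = a_i*q_{i-1} + q_{i-2} with p_{-2}=0, p_{-1}=1, q_{-2}=1, q_{-1}=0:
  i=0: a_0=1, p_0 = 1*1 + 0 = 1, q_0 = 1*0 + 1 = 1.
  i=1: a_1=2, p_1 = 2*1 + 1 = 3, q_1 = 2*1 + 0 = 2.
  i=2: a_2=3, p_2 = 3*3 + 1 = 10, q_2 = 3*2 + 1 = 7.

1/1, 3/2, 10/7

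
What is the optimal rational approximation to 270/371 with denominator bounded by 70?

8/11

Expand x = 270/371 as a continued fraction with the Euclidean algorithm:
  270 = 0*371 + 270, so a_0 = 0.
  371 = 1*270 + 101, so a_1 = 1.
  270 = 2*101 + 68, so a_2 = 2.
  101 = 1*68 + 33, so a_3 = 1.
  68 = 2*33 + 2, so a_4 = 2.
  33 = 16*2 + 1, so a_5 = 16.
  2 = 2*1 + 0, so a_6 = 2.
so x = [0; 1, 2, 1, 2, 16, 2].
Convergents (p_i = a_i*p_{i-1} + p_{i-2}, q_i = a_i*q_{i-1} + q_{i-2} with p_{-2}=0, p_{-1}=1, q_{-2}=1, q_{-1}=0), until the denominator exceeds 70:
  i=0: a_0=0, p_0 = 0*1 + 0 = 0, q_0 = 0*0 + 1 = 1.
  i=1: a_1=1, p_1 = 1*0 + 1 = 1, q_1 = 1*1 + 0 = 1.
  i=2: a_2=2, p_2 = 2*1 + 0 = 2, q_2 = 2*1 + 1 = 3.
  i=3: a_3=1, p_3 = 1*2 + 1 = 3, q_3 = 1*3 + 1 = 4.
  i=4: a_4=2, p_4 = 2*3 + 2 = 8, q_4 = 2*4 + 3 = 11.
  i=5: a_5=16, p_5 = 16*8 + 3 = 131, q_5 = 16*11 + 4 = 180.
q_5 = 180 > 70, so the last convergent with denominator <= 70 is p_4/q_4 = 8/11.
The closest fraction with denominator <= 70 is either p_4/q_4 or the intermediate fraction (k*p_4 + p_3)/(k*q_4 + q_3) with the largest k >= 1 whose denominator stays <= 70; these approach x as k grows, and every other convergent or intermediate fraction in range is farther away.
Largest k: floor((70 - q_3)/q_4) = floor((70 - 4)/11) = 6.
That gives (6*8 + 3)/(6*11 + 4) = 51/70.
Compare the errors: |x - 8/11| = |270*11 - 8*371|/(371*11) = 2/4081, and |x - 51/70| = |270*70 - 51*371|/(371*70) = 21/25970.
Cross-multiplying, 2*25970 = 51940 < 85701 = 21*4081, so 2/4081 is smaller: the convergent 8/11 is closer to x than 51/70.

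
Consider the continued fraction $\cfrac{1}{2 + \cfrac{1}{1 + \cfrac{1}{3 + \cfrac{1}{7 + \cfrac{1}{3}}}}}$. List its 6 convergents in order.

Using the convergent recurrence p_i = a_i*p_{i-1} + p_{i-2}, q_i = a_i*q_{i-1} + q_{i-2} with p_{-2}=0, p_{-1}=1, q_{-2}=1, q_{-1}=0:
  i=0: a_0=0, p_0 = 0*1 + 0 = 0, q_0 = 0*0 + 1 = 1.
  i=1: a_1=2, p_1 = 2*0 + 1 = 1, q_1 = 2*1 + 0 = 2.
  i=2: a_2=1, p_2 = 1*1 + 0 = 1, q_2 = 1*2 + 1 = 3.
  i=3: a_3=3, p_3 = 3*1 + 1 = 4, q_3 = 3*3 + 2 = 11.
  i=4: a_4=7, p_4 = 7*4 + 1 = 29, q_4 = 7*11 + 3 = 80.
  i=5: a_5=3, p_5 = 3*29 + 4 = 91, q_5 = 3*80 + 11 = 251.

0/1, 1/2, 1/3, 4/11, 29/80, 91/251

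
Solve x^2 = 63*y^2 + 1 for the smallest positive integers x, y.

(x, y) = (8, 1)

First expand sqrt(63) as a continued fraction. With x_i = (sqrt(63) + m_i)/d_i and (m_0, d_0) = (0, 1): a_0 = floor(sqrt(63)) = 7, since 7^2 = 49 <= 63 < 64 = 8^2.
Iterate m_{i+1} = d_i*a_i - m_i, d_{i+1} = (63 - m_{i+1}^2)/d_i, a_{i+1} = floor((a_0 + m_{i+1})/d_{i+1}):
  m_1 = 1*7 - 0 = 7, d_1 = (63 - 7^2)/1 = 14/1 = 14, a_1 = floor((7 + 7)/14) = 1.
  m_2 = 14*1 - 7 = 7, d_2 = (63 - 7^2)/14 = 14/14 = 1, a_2 = floor((7 + 7)/1) = 14.
  m_3 = 1*14 - 7 = 7, d_3 = (63 - 7^2)/1 = 14/1 = 14: (m_3, d_3) = (m_1, d_1) = (7, 14), so from here the quotients repeat a_1, a_2; the period length is 2.
So sqrt(63) = [7; (1, 14)] with period length k = 2.
k is even, so the fundamental solution of x^2 - 63y^2 = 1 is (p_{k-1}, q_{k-1}) = (p_1, q_1); compute convergents through index 1.
Convergents (p_i = a_i*p_{i-1} + p_{i-2}, q_i = a_i*q_{i-1} + q_{i-2} with p_{-2}=0, p_{-1}=1, q_{-2}=1, q_{-1}=0):
  i=0: a_0=7, p_0 = 7*1 + 0 = 7, q_0 = 7*0 + 1 = 1.
  i=1: a_1=1, p_1 = 1*7 + 1 = 8, q_1 = 1*1 + 0 = 1.
Check: 8^2 - 63*1^2 = 64 - 63 = 1, so (x, y) = (8, 1) solves the equation, and by the theorem it is the least positive solution.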